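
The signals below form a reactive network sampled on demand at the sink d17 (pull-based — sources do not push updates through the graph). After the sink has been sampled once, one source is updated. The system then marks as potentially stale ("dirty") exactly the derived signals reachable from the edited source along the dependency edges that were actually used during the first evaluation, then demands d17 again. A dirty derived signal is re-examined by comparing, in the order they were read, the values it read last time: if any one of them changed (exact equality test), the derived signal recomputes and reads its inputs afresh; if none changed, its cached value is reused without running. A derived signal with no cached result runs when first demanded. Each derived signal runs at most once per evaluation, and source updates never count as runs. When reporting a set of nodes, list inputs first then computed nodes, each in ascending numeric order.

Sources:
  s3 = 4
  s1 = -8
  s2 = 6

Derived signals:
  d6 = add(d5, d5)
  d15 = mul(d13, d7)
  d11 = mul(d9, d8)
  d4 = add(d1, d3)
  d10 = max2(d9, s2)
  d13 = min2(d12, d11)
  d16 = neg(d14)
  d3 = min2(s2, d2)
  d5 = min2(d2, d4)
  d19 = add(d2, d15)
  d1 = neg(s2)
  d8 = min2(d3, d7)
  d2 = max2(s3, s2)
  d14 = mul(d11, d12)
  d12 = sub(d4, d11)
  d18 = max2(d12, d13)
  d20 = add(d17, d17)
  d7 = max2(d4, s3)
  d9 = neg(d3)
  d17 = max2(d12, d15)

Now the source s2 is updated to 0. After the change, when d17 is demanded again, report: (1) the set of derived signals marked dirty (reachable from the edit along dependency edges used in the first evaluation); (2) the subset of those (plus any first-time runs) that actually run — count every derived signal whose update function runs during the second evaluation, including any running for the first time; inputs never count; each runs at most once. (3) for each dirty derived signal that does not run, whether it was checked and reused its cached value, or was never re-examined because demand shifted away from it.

Dirty set: d1, d2, d3, d4, d7, d8, d9, d11, d12, d13, d15, d17.
Run set: d1, d2, d3, d4, d8, d9, d11, d12, d13, d15, d17 (11 run).
Re-examined without running (cache reused): d7.
The important point: at d7 every value read last time is unchanged, so the dirty flag clears without a run.

Initial pass — values computed on the first demand:
  d1 = neg(6) = -6
  d2 = max2(4, 6) = 6
  d3 = min2(6, 6) = 6
  d4 = add(-6, 6) = 0
  d7 = max2(0, 4) = 4
  d8 = min2(6, 4) = 4
  d9 = neg(6) = -6
  d11 = mul(-6, 4) = -24
  d12 = sub(0, -24) = 24
  d13 = min2(24, -24) = -24
  d15 = mul(-24, 4) = -96
  d17 = max2(24, -96) = 24

Second demand — change propagation:
  d1: re-runs because s2 6->0; new result 0.
  d2: re-runs because s2 6->0; new result 4.
  d3: re-runs because s2 6->0; d2 6->4; new result 0.
  d4: re-runs because d1 -6->0; d3 6->0; new result 0 (unchanged).
  d7: re-examined; everything it read last time is the same (d4 unchanged, s3 unchanged) — cache 4 kept, no run.
  d8: re-runs because d3 6->0; new result 0.
  d9: re-runs because d3 6->0; new result 0.
  d11: re-runs because d9 -6->0; d8 4->0; new result 0.
  d12: re-runs because d11 -24->0; new result 0.
  d13: re-runs because d12 24->0; d11 -24->0; new result 0.
  d15: re-runs because d13 -24->0; new result 0.
  d17: re-runs because d12 24->0; d15 -96->0; new result 0.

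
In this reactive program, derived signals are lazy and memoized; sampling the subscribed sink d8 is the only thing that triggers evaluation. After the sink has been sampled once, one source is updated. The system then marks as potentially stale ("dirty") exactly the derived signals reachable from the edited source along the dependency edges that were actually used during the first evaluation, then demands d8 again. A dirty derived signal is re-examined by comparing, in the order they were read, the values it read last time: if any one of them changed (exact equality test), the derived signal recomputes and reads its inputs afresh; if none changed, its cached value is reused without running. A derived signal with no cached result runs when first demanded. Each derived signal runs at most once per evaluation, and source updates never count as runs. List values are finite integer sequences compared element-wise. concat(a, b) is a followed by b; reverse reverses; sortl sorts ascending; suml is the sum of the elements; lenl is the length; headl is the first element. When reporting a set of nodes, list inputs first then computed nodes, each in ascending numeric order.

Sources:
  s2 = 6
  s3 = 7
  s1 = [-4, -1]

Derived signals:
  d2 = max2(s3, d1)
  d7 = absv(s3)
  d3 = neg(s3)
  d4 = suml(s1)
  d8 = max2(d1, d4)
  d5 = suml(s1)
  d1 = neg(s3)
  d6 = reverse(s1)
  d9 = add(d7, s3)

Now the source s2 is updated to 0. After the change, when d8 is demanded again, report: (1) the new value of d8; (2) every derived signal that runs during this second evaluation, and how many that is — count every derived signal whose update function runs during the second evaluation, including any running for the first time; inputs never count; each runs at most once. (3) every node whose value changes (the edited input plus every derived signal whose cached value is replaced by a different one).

Demanding d8 again yields -5.
0 derived signals run: none.
The nodes whose values change: s2.
Note the shortcut — nothing in the graph depends on s2 at all, so no recomputation happens.

First demand of the output computes:
  d1 = neg(7) = -7
  d4 = suml([-4, -1]) = -5
  d8 = max2(-7, -5) = -5

After the edit, cleaning proceeds:
  no node depends on s2 at all; the second demand re-runs nothing.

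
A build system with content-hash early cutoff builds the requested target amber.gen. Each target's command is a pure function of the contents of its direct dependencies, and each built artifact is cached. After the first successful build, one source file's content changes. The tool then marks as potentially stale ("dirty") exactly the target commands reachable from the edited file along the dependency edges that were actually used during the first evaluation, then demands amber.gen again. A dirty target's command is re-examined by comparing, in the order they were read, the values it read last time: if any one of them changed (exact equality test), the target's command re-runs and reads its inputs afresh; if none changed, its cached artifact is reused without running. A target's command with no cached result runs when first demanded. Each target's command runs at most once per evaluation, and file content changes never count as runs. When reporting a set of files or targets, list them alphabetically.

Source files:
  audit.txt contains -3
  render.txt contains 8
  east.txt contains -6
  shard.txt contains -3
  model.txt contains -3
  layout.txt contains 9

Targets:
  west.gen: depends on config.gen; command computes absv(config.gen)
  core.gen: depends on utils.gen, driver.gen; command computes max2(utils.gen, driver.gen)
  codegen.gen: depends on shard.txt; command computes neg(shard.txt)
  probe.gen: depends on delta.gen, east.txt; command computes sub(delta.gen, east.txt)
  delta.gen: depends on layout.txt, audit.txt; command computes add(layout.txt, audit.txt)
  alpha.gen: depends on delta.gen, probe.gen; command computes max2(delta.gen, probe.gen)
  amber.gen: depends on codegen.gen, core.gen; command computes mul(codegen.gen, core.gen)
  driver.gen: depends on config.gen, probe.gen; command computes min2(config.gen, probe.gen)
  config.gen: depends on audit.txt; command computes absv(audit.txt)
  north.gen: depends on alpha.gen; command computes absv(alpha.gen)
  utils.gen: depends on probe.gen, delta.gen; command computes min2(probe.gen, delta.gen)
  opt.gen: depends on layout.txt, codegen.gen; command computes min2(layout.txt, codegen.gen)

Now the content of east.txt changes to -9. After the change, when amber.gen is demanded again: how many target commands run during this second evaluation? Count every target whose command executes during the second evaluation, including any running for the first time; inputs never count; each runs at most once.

Target commands that run: driver.gen, probe.gen, utils.gen — 3 in total.
Key observation: the cutoff stops propagation at core.gen — its inputs' values are unchanged, so it reuses its cache.

First evaluation (everything demanded from the output):
  codegen.gen = neg(-3) = 3
  config.gen = absv(-3) = 3
  delta.gen = add(9, -3) = 6
  probe.gen = sub(6, -6) = 12
  driver.gen = min2(3, 12) = 3
  utils.gen = min2(12, 6) = 6
  core.gen = max2(6, 3) = 6
  amber.gen = mul(3, 6) = 18

Propagation after the edit:
  probe.gen: runs — east.txt -6->-9; result 15.
  driver.gen: runs — probe.gen 12->15; result 3 (same value as before).
  utils.gen: runs — probe.gen 12->15; result 6 (same value as before).
  core.gen: checked — values it read are unchanged (utils.gen unchanged, driver.gen unchanged); reused cached 6 without running.
  amber.gen: checked — values it read are unchanged (codegen.gen unchanged, core.gen unchanged); reused cached 18 without running.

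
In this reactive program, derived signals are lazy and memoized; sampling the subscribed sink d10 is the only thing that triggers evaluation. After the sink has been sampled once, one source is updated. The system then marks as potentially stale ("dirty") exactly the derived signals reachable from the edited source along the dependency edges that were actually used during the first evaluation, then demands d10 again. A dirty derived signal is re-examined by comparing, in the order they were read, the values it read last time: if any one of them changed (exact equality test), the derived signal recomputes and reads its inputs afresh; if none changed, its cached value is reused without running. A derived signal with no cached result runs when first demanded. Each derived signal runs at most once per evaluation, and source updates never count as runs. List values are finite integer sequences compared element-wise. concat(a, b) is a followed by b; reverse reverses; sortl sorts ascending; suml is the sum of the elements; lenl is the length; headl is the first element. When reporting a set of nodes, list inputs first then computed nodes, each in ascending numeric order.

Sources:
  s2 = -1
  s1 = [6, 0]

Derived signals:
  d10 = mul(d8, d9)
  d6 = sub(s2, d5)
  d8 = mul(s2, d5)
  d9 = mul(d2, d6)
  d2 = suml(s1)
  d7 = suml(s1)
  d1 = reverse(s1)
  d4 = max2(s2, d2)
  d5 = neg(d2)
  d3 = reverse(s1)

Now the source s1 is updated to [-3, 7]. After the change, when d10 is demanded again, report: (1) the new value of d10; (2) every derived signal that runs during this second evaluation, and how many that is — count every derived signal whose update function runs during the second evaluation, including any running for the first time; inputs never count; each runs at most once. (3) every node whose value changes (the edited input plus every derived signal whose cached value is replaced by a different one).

Demanding d10 again yields 48.
6 derived signals run: d2, d5, d6, d8, d9, d10.
The nodes whose values change: s1, d2, d5, d6, d8, d9, d10.

First demand of the output computes:
  d2 = suml([6, 0]) = 6
  d5 = neg(6) = -6
  d6 = sub(-1, -6) = 5
  d8 = mul(-1, -6) = 6
  d9 = mul(6, 5) = 30
  d10 = mul(6, 30) = 180

After the edit, cleaning proceeds:
  d2: a read changed (s1 [6, 0]->[-3, 7]) — executes, giving 4.
  d5: a read changed (d2 6->4) — executes, giving -4.
  d6: a read changed (d5 -6->-4) — executes, giving 3.
  d8: a read changed (d5 -6->-4) — executes, giving 4.
  d9: a read changed (d2 6->4; d6 5->3) — executes, giving 12.
  d10: a read changed (d8 6->4; d9 30->12) — executes, giving 48.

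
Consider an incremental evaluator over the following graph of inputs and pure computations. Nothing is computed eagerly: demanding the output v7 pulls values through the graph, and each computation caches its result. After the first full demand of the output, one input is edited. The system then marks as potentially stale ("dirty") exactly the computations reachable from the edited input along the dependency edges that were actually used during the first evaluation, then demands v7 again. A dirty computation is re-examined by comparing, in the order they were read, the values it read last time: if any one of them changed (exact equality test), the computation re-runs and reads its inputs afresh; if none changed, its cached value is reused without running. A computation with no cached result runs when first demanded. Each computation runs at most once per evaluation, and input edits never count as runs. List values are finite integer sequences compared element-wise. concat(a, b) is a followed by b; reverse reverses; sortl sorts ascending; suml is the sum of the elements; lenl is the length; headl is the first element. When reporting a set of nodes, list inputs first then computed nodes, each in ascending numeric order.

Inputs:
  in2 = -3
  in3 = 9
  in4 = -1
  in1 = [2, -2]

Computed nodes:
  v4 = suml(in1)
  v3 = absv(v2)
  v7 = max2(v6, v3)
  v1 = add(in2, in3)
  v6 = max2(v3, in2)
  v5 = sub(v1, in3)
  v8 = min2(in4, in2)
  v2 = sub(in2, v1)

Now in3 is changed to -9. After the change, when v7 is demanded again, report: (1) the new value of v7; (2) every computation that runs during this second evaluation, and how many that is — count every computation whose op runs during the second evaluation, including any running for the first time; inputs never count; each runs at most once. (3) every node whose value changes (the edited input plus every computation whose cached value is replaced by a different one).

v7 now evaluates to 9.
Run set: v1, v2, v3 (3 run).
Changed values: in3, v1, v2.
The important point: v3 recomputes to an identical value, and the output ends up unchanged.

Initial pass — values computed on the first demand:
  v1 = add(-3, 9) = 6
  v2 = sub(-3, 6) = -9
  v3 = absv(-9) = 9
  v6 = max2(9, -3) = 9
  v7 = max2(9, 9) = 9

Second demand — change propagation:
  v1: re-runs because in3 9->-9; new result -12.
  v2: re-runs because v1 6->-12; new result 9.
  v3: re-runs because v2 -9->9; new result 9 (unchanged).
  v6: re-examined; everything it read last time is the same (v3 unchanged, in2 unchanged) — cache 9 kept, no run.
  v7: re-examined; everything it read last time is the same (v6 unchanged, v3 unchanged) — cache 9 kept, no run.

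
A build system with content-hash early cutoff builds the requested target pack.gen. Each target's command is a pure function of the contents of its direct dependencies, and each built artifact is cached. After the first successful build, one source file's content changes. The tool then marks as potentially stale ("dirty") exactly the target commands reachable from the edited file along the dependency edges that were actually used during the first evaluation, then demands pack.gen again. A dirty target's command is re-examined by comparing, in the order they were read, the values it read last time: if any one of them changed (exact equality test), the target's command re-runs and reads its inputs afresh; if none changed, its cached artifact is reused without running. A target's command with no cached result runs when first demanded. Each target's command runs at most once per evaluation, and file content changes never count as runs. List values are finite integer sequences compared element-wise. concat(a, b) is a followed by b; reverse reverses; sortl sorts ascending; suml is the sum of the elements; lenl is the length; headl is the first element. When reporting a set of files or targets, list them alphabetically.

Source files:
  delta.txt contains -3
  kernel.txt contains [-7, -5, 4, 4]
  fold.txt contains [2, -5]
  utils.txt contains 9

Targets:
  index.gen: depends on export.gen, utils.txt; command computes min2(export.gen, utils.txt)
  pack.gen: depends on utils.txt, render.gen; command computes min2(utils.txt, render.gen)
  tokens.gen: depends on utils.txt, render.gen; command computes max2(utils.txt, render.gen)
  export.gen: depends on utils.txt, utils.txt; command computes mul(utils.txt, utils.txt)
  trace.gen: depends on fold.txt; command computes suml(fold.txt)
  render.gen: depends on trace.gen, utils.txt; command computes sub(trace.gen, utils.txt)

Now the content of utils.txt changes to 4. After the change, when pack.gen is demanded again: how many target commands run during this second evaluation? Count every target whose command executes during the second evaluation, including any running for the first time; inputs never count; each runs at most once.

First evaluation (everything demanded from the output):
  trace.gen = suml([2, -5]) = -3
  render.gen = sub(-3, 9) = -12
  pack.gen = min2(9, -12) = -12

Propagation after the edit:
  render.gen: runs — utils.txt 9->4; result -7.
  pack.gen: runs — utils.txt 9->4; render.gen -12->-7; result -7.

Target commands that run: pack.gen, render.gen — 2 in total.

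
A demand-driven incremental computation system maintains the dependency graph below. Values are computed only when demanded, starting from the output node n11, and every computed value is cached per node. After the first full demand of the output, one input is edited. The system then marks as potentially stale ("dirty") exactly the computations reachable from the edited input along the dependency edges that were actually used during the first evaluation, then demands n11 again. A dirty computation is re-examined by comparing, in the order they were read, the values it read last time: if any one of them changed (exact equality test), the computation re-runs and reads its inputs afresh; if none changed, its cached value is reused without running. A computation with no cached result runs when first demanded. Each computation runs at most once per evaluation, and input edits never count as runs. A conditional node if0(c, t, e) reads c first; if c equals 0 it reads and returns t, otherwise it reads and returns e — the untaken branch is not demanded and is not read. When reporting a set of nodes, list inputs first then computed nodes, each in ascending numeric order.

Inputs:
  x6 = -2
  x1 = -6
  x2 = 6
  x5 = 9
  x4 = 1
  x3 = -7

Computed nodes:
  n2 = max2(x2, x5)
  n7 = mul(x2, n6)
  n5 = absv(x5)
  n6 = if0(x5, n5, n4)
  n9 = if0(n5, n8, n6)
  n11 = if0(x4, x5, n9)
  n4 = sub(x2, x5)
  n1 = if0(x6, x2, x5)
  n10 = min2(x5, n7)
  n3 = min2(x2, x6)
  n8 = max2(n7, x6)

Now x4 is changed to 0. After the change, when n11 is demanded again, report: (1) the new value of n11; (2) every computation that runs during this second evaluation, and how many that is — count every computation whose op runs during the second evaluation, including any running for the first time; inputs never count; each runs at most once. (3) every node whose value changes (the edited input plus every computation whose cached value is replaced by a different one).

First evaluation (everything demanded from the output):
  n4 = sub(6, 9) = -3
  n5 = absv(9) = 9
  n6 = if0(x5=9 -> else branch n4) = -3
  n9 = if0(n5=9 -> else branch n6) = -3
  n11 = if0(x4=1 -> else branch n9) = -3

Propagation after the edit:
  n11: runs — x4 1->0; result 9.

New value of n11: 9.
Computations that run: n11 — 1 in total.
Values that change: x4, n11.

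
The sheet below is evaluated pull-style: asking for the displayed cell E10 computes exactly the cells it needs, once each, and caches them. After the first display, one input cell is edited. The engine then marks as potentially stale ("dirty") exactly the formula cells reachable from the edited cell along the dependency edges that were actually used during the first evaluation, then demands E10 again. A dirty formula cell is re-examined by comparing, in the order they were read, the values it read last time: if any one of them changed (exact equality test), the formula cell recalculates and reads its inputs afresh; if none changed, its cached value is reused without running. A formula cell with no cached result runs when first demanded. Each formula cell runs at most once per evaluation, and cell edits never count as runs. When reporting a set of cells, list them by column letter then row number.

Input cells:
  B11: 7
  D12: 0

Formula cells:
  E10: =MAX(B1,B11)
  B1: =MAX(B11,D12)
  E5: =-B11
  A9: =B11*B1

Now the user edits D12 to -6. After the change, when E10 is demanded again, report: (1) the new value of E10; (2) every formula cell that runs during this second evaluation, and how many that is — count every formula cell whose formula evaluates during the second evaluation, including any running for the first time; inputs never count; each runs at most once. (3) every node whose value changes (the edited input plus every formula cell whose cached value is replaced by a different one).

First demand of the output computes:
  B1 = MAX(7, 0) = 7
  E10 = MAX(7, 7) = 7

After the edit, cleaning proceeds:
  B1: a read changed (D12 0->-6) — executes, giving 7 — identical to its old value.
  E10: dirty, but its reads are unchanged (B1 unchanged, B11 unchanged); cached 7 stands.

Note the absorption at B1: it re-runs yet its value is the same, leaving the output's value untouched.

Demanding E10 again yields 7.
1 formula cells run: B1.
The nodes whose values change: D12.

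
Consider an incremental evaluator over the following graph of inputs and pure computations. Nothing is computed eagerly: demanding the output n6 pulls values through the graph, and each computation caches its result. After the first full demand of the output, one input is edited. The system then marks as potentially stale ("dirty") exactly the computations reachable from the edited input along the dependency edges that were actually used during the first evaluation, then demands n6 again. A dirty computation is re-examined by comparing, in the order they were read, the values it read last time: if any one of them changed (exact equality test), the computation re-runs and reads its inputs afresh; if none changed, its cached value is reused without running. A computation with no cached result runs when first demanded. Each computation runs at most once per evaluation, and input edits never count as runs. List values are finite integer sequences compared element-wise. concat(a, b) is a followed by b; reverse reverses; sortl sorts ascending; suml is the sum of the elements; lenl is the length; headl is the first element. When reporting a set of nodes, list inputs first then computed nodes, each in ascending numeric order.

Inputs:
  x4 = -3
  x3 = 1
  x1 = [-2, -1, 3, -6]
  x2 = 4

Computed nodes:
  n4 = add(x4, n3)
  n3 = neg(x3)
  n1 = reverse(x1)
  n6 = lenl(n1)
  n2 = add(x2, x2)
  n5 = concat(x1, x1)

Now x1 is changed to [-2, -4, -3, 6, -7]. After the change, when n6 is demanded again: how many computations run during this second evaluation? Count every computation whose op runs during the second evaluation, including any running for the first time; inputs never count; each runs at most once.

Run set: n1, n6 (2 run).

Initial pass — values computed on the first demand:
  n1 = reverse([-2, -1, 3, -6]) = [-6, 3, -1, -2]
  n6 = lenl([-6, 3, -1, -2]) = 4

Second demand — change propagation:
  n1: re-runs because x1 [-2, -1, 3, -6]->[-2, -4, -3, 6, -7]; new result [-7, 6, -3, -4, -2].
  n6: re-runs because n1 [-6, 3, -1, -2]->[-7, 6, -3, -4, -2]; new result 5.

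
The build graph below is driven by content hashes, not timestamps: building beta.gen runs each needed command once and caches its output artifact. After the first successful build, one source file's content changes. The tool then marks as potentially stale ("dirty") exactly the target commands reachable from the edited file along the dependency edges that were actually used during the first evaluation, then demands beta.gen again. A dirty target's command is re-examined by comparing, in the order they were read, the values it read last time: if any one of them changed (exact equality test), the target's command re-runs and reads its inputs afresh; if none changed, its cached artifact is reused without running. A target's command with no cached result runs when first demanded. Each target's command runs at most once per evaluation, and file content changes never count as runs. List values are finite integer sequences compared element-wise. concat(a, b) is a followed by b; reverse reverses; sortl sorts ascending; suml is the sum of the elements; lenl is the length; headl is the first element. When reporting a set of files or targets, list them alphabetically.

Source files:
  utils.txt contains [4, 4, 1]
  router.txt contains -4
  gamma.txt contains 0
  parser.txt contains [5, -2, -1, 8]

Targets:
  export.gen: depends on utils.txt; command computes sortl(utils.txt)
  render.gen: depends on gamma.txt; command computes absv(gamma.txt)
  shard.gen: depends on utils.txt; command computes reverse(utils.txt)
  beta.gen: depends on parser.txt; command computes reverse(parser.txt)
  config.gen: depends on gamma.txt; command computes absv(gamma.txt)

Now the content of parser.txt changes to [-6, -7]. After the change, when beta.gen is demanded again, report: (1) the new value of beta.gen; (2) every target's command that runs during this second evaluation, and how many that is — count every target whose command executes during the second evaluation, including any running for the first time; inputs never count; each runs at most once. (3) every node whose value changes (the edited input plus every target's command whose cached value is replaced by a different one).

beta.gen now evaluates to [-7, -6].
Run set: beta.gen (1 run).
Changed values: beta.gen, parser.txt.

Initial pass — values computed on the first demand:
  beta.gen = reverse([5, -2, -1, 8]) = [8, -1, -2, 5]

Second demand — change propagation:
  beta.gen: re-runs because parser.txt [5, -2, -1, 8]->[-6, -7]; new result [-7, -6].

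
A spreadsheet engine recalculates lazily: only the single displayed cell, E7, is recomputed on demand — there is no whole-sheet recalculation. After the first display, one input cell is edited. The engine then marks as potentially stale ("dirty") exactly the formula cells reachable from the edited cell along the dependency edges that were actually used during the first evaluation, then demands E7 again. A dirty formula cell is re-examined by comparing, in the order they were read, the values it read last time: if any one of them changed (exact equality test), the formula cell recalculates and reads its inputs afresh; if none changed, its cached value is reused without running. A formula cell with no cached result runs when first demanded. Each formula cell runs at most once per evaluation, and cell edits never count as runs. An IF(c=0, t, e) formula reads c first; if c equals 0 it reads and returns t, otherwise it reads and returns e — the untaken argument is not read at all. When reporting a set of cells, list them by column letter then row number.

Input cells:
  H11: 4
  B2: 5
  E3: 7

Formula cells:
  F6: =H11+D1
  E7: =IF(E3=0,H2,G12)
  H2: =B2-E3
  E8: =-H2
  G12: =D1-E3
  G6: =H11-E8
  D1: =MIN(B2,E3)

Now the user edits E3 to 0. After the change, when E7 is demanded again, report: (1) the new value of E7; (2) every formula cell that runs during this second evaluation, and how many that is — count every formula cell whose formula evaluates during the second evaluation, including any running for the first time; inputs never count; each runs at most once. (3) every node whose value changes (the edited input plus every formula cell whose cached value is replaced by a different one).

First evaluation (everything demanded from the output):
  D1 = MIN(5, 7) = 5
  G12 = 5 - 7 = -2
  E7 = IF(E3=0: E3=7 -> else branch G12) = -2

Propagation after the edit:
  D1: marked dirty but never re-examined — demand shifted away from it.
  G12: marked dirty but never re-examined — demand shifted away from it.
  H2: demanded for the first time — runs, produces 5.
  E7: runs — E3 7->0; result 5.

Key observation: a condition flipped, so demand moved to the other branch — D1, G12 are never re-examined.

New value of E7: 5.
Formula cells that run: E7, H2 — 2 in total.
Values that change: E3, E7.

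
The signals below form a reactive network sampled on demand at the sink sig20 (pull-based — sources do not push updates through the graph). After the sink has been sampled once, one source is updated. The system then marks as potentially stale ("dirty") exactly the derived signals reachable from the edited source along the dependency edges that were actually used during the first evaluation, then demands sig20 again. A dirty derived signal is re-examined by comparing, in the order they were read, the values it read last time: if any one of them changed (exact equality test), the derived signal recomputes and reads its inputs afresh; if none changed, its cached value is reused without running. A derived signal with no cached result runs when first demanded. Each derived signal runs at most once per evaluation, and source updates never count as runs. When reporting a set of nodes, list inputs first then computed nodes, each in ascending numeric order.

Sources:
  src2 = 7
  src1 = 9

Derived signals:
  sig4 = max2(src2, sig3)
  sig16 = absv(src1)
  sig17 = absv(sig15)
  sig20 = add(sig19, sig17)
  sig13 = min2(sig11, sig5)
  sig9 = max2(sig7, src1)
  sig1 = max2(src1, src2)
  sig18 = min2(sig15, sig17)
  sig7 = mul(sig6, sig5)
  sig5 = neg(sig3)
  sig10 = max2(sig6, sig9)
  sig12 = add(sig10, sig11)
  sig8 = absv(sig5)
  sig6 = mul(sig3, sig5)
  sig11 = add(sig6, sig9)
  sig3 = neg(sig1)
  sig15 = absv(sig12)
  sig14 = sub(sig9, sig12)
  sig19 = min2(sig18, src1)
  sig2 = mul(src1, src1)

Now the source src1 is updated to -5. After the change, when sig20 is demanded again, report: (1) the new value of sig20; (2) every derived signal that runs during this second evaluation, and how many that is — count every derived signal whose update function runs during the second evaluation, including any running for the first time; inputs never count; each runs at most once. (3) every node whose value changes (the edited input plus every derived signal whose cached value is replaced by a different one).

Initial pass — values computed on the first demand:
  sig1 = max2(9, 7) = 9
  sig3 = neg(9) = -9
  sig5 = neg(-9) = 9
  sig6 = mul(-9, 9) = -81
  sig7 = mul(-81, 9) = -729
  sig9 = max2(-729, 9) = 9
  sig10 = max2(-81, 9) = 9
  sig11 = add(-81, 9) = -72
  sig12 = add(9, -72) = -63
  sig15 = absv(-63) = 63
  sig17 = absv(63) = 63
  sig18 = min2(63, 63) = 63
  sig19 = min2(63, 9) = 9
  sig20 = add(9, 63) = 72

Second demand — change propagation:
  sig1: re-runs because src1 9->-5; new result 7.
  sig3: re-runs because sig1 9->7; new result -7.
  sig5: re-runs because sig3 -9->-7; new result 7.
  sig6: re-runs because sig3 -9->-7; sig5 9->7; new result -49.
  sig7: re-runs because sig6 -81->-49; sig5 9->7; new result -343.
  sig9: re-runs because sig7 -729->-343; src1 9->-5; new result -5.
  sig10: re-runs because sig6 -81->-49; sig9 9->-5; new result -5.
  sig11: re-runs because sig6 -81->-49; sig9 9->-5; new result -54.
  sig12: re-runs because sig10 9->-5; sig11 -72->-54; new result -59.
  sig15: re-runs because sig12 -63->-59; new result 59.
  sig17: re-runs because sig15 63->59; new result 59.
  sig18: re-runs because sig15 63->59; sig17 63->59; new result 59.
  sig19: re-runs because sig18 63->59; src1 9->-5; new result -5.
  sig20: re-runs because sig19 9->-5; sig17 63->59; new result 54.

sig20 now evaluates to 54.
Run set: sig1, sig3, sig5, sig6, sig7, sig9, sig10, sig11, sig12, sig15, sig17, sig18, sig19, sig20 (14 run).
Changed values: src1, sig1, sig3, sig5, sig6, sig7, sig9, sig10, sig11, sig12, sig15, sig17, sig18, sig19, sig20.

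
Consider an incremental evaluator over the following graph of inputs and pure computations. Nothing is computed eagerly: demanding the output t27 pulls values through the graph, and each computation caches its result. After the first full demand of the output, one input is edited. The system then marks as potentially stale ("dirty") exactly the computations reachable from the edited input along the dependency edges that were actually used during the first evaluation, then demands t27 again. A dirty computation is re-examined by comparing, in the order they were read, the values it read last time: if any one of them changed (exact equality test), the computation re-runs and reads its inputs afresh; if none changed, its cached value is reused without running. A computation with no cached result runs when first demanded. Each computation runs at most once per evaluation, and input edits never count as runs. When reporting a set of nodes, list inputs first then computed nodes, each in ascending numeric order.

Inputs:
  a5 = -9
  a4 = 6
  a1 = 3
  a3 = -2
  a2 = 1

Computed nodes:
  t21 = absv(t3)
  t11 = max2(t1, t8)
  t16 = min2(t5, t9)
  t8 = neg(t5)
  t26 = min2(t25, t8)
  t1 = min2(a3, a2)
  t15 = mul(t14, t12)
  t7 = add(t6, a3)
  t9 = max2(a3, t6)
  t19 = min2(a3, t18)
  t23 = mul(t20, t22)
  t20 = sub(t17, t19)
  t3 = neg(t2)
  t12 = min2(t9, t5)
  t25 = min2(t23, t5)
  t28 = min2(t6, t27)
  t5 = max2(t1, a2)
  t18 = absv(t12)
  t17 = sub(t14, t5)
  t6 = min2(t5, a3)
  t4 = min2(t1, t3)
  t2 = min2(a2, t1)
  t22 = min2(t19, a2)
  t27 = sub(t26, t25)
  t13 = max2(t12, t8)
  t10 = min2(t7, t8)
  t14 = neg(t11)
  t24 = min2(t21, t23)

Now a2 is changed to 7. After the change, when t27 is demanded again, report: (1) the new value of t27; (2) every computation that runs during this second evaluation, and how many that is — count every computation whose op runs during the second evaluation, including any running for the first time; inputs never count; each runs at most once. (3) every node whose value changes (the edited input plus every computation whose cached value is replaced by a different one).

t27 now evaluates to -13.
Run set: t1, t5, t6, t8, t11, t12, t14, t17, t20, t22, t23, t25, t26, t27 (14 run).
Changed values: a2, t5, t8, t11, t14, t17, t20, t23, t25, t26, t27.
The important point: at t9 every value read last time is unchanged, so the dirty flag clears without a run.

Initial pass — values computed on the first demand:
  t1 = min2(-2, 1) = -2
  t5 = max2(-2, 1) = 1
  t6 = min2(1, -2) = -2
  t8 = neg(1) = -1
  t9 = max2(-2, -2) = -2
  t11 = max2(-2, -1) = -1
  t12 = min2(-2, 1) = -2
  t14 = neg(-1) = 1
  t17 = sub(1, 1) = 0
  t18 = absv(-2) = 2
  t19 = min2(-2, 2) = -2
  t20 = sub(0, -2) = 2
  t22 = min2(-2, 1) = -2
  t23 = mul(2, -2) = -4
  t25 = min2(-4, 1) = -4
  t26 = min2(-4, -1) = -4
  t27 = sub(-4, -4) = 0

Second demand — change propagation:
  t1: re-runs because a2 1->7; new result -2 (unchanged).
  t5: re-runs because a2 1->7; new result 7.
  t6: re-runs because t5 1->7; new result -2 (unchanged).
  t8: re-runs because t5 1->7; new result -7.
  t9: re-examined; everything it read last time is the same (a3 unchanged, t6 unchanged) — cache -2 kept, no run.
  t11: re-runs because t8 -1->-7; new result -2.
  t12: re-runs because t5 1->7; new result -2 (unchanged).
  t14: re-runs because t11 -1->-2; new result 2.
  t17: re-runs because t14 1->2; t5 1->7; new result -5.
  t18: re-examined; everything it read last time is the same (t12 unchanged) — cache 2 kept, no run.
  t19: re-examined; everything it read last time is the same (a3 unchanged, t18 unchanged) — cache -2 kept, no run.
  t20: re-runs because t17 0->-5; new result -3.
  t22: re-runs because a2 1->7; new result -2 (unchanged).
  t23: re-runs because t20 2->-3; new result 6.
  t25: re-runs because t23 -4->6; t5 1->7; new result 6.
  t26: re-runs because t25 -4->6; t8 -1->-7; new result -7.
  t27: re-runs because t26 -4->-7; t25 -4->6; new result -13.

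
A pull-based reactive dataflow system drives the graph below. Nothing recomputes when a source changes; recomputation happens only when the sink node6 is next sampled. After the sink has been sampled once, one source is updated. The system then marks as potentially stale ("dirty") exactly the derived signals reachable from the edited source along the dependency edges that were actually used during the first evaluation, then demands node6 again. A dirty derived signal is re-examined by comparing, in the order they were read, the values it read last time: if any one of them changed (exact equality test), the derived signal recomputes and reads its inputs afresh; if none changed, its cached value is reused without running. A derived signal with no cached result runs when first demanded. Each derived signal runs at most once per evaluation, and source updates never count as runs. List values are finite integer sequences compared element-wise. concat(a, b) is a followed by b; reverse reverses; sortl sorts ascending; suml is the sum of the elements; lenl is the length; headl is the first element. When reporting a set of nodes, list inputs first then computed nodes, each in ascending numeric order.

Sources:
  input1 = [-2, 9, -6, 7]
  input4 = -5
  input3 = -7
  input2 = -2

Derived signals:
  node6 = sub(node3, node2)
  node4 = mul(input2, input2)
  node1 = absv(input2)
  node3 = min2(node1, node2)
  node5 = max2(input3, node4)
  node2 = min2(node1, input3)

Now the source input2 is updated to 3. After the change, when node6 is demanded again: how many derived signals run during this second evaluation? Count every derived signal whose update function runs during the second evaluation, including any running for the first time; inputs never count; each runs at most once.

Derived signals that run: node1, node2, node3 — 3 in total.
Key observation: the cutoff stops propagation at node6 — its inputs' values are unchanged, so it reuses its cache.

First evaluation (everything demanded from the output):
  node1 = absv(-2) = 2
  node2 = min2(2, -7) = -7
  node3 = min2(2, -7) = -7
  node6 = sub(-7, -7) = 0

Propagation after the edit:
  node1: runs — input2 -2->3; result 3.
  node2: runs — node1 2->3; result -7 (same value as before).
  node3: runs — node1 2->3; result -7 (same value as before).
  node6: checked — values it read are unchanged (node3 unchanged, node2 unchanged); reused cached 0 without running.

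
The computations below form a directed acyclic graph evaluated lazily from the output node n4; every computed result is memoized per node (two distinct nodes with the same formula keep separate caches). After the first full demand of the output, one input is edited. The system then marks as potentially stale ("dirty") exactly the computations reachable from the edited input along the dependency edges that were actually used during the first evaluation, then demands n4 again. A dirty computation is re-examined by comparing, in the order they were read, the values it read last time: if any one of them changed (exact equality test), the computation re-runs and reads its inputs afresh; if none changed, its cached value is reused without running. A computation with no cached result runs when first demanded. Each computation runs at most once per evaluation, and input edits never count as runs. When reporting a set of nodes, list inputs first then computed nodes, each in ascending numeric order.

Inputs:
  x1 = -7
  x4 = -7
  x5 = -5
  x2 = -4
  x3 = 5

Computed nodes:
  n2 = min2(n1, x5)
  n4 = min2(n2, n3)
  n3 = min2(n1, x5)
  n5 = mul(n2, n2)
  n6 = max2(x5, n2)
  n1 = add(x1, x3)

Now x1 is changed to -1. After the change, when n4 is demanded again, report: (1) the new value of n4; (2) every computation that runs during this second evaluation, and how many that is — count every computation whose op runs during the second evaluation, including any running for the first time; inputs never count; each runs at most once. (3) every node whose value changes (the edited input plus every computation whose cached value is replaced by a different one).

First demand of the output computes:
  n1 = add(-7, 5) = -2
  n2 = min2(-2, -5) = -5
  n3 = min2(-2, -5) = -5
  n4 = min2(-5, -5) = -5

After the edit, cleaning proceeds:
  n1: a read changed (x1 -7->-1) — executes, giving 4.
  n2: a read changed (n1 -2->4) — executes, giving -5 — identical to its old value.
  n3: a read changed (n1 -2->4) — executes, giving -5 — identical to its old value.
  n4: dirty, but its reads are unchanged (n2 unchanged, n3 unchanged); cached -5 stands.

Note where the cutoff bites: n4 is checked, finds nothing changed, and keeps its cache.

Demanding n4 again yields -5.
3 computations run: n1, n2, n3.
The nodes whose values change: x1, n1.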